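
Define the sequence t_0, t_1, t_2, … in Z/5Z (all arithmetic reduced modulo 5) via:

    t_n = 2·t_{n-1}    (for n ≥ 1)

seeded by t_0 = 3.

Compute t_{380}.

3

t_1 = 2·3 = 1
t_2 = 2·1 = 2
t_3 = 2·2 = 4
t_4 = 2·4 = 3
(t_4) = (3) = (t_0), so the sequence has period 4.
380 ≡ 0 (mod 4), hence t_380 = t_0 = 3.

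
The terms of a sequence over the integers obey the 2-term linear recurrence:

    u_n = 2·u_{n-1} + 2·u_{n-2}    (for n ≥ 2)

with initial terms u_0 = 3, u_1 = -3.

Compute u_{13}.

-109632

u_2 = 2·-3 + 2·3 = 0
u_3 = 2·0 + 2·-3 = -6
u_4 = 2·-6 + 2·0 = -12
u_5 = 2·-12 + 2·-6 = -36
u_6 = 2·-36 + 2·-12 = -96
u_7 = 2·-96 + 2·-36 = -264
u_8 = 2·-264 + 2·-96 = -720
u_9 = 2·-720 + 2·-264 = -1968
u_10 = 2·-1968 + 2·-720 = -5376
u_11 = 2·-5376 + 2·-1968 = -14688
u_12 = 2·-14688 + 2·-5376 = -40128
u_13 = 2·-40128 + 2·-14688 = -109632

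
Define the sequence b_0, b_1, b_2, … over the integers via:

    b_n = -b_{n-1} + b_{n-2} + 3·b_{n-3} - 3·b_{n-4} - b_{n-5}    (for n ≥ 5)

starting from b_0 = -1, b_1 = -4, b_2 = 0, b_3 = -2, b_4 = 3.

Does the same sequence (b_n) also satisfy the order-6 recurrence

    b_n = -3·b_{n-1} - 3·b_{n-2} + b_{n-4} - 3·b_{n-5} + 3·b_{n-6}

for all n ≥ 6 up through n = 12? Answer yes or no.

no

Terms b_0..b_12: -1, -4, 0, -2, 3, 8, -7, 30, -20, 2, 81, -222, 339
n=6: candidate gives -24, actual b_6 = -7 ✗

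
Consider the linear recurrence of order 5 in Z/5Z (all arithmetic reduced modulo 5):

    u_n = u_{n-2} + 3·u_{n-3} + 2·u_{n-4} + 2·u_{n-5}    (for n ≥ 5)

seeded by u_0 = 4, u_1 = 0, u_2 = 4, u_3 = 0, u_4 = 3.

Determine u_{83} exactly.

u_5 = 0·3 + 1·0 + 3·4 + 2·0 + 2·4 = 0
u_6 = 0·0 + 1·3 + 3·0 + 2·4 + 2·0 = 1
u_7 = 0·1 + 1·0 + 3·3 + 2·0 + 2·4 = 2
u_8 = 0·2 + 1·1 + 3·0 + 2·3 + 2·0 = 2
u_9 = 0·2 + 1·2 + 3·1 + 2·0 + 2·3 = 1
u_10 = 0·1 + 1·2 + 3·2 + 2·1 + 2·0 = 0
u_11 = 0·0 + 1·1 + 3·2 + 2·2 + 2·1 = 3
u_12 = 0·3 + 1·0 + 3·1 + 2·2 + 2·2 = 1
u_13 = 0·1 + 1·3 + 3·0 + 2·1 + 2·2 = 4
u_14 = 0·4 + 1·1 + 3·3 + 2·0 + 2·1 = 2
u_15 = 0·2 + 1·4 + 3·1 + 2·3 + 2·0 = 3
u_16 = 0·3 + 1·2 + 3·4 + 2·1 + 2·3 = 2
u_17 = 0·2 + 1·3 + 3·2 + 2·4 + 2·1 = 4
u_18 = 0·4 + 1·2 + 3·3 + 2·2 + 2·4 = 3
u_19 = 0·3 + 1·4 + 3·2 + 2·3 + 2·2 = 0
u_20 = 0·0 + 1·3 + 3·4 + 2·2 + 2·3 = 0
u_21 = 0·0 + 1·0 + 3·3 + 2·4 + 2·2 = 1
u_22 = 0·1 + 1·0 + 3·0 + 2·3 + 2·4 = 4
u_23 = 0·4 + 1·1 + 3·0 + 2·0 + 2·3 = 2
u_24 = 0·2 + 1·4 + 3·1 + 2·0 + 2·0 = 2
u_25 = 0·2 + 1·2 + 3·4 + 2·1 + 2·0 = 1
u_26 = 0·1 + 1·2 + 3·2 + 2·4 + 2·1 = 3
u_27 = 0·3 + 1·1 + 3·2 + 2·2 + 2·4 = 4
u_28 = 0·4 + 1·3 + 3·1 + 2·2 + 2·2 = 4
u_29 = 0·4 + 1·4 + 3·3 + 2·1 + 2·2 = 4
u_30 = 0·4 + 1·4 + 3·4 + 2·3 + 2·1 = 4
u_31 = 0·4 + 1·4 + 3·4 + 2·4 + 2·3 = 0
u_32 = 0·0 + 1·4 + 3·4 + 2·4 + 2·4 = 2
u_33 = 0·2 + 1·0 + 3·4 + 2·4 + 2·4 = 3
u_34 = 0·3 + 1·2 + 3·0 + 2·4 + 2·4 = 3
u_35 = 0·3 + 1·3 + 3·2 + 2·0 + 2·4 = 2
u_36 = 0·2 + 1·3 + 3·3 + 2·2 + 2·0 = 1
u_37 = 0·1 + 1·2 + 3·3 + 2·3 + 2·2 = 1
u_38 = 0·1 + 1·1 + 3·2 + 2·3 + 2·3 = 4
u_39 = 0·4 + 1·1 + 3·1 + 2·2 + 2·3 = 4
u_40 = 0·4 + 1·4 + 3·1 + 2·1 + 2·2 = 3
u_41 = 0·3 + 1·4 + 3·4 + 2·1 + 2·1 = 0
u_42 = 0·0 + 1·3 + 3·4 + 2·4 + 2·1 = 0
u_43 = 0·0 + 1·0 + 3·3 + 2·4 + 2·4 = 0
u_44 = 0·0 + 1·0 + 3·0 + 2·3 + 2·4 = 4
u_45 = 0·4 + 1·0 + 3·0 + 2·0 + 2·3 = 1
u_46 = 0·1 + 1·4 + 3·0 + 2·0 + 2·0 = 4
u_47 = 0·4 + 1·1 + 3·4 + 2·0 + 2·0 = 3
u_48 = 0·3 + 1·4 + 3·1 + 2·4 + 2·0 = 0
u_49 = 0·0 + 1·3 + 3·4 + 2·1 + 2·4 = 0
u_50 = 0·0 + 1·0 + 3·3 + 2·4 + 2·1 = 4
u_51 = 0·4 + 1·0 + 3·0 + 2·3 + 2·4 = 4
u_52 = 0·4 + 1·4 + 3·0 + 2·0 + 2·3 = 0
u_53 = 0·0 + 1·4 + 3·4 + 2·0 + 2·0 = 1
u_54 = 0·1 + 1·0 + 3·4 + 2·4 + 2·0 = 0
u_55 = 0·0 + 1·1 + 3·0 + 2·4 + 2·4 = 2
u_56 = 0·2 + 1·0 + 3·1 + 2·0 + 2·4 = 1
u_57 = 0·1 + 1·2 + 3·0 + 2·1 + 2·0 = 4
u_58 = 0·4 + 1·1 + 3·2 + 2·0 + 2·1 = 4
u_59 = 0·4 + 1·4 + 3·1 + 2·2 + 2·0 = 1
u_60 = 0·1 + 1·4 + 3·4 + 2·1 + 2·2 = 2
u_61 = 0·2 + 1·1 + 3·4 + 2·4 + 2·1 = 3
u_62 = 0·3 + 1·2 + 3·1 + 2·4 + 2·4 = 1
u_63 = 0·1 + 1·3 + 3·2 + 2·1 + 2·4 = 4
u_64 = 0·4 + 1·1 + 3·3 + 2·2 + 2·1 = 1
u_65 = 0·1 + 1·4 + 3·1 + 2·3 + 2·2 = 2
u_66 = 0·2 + 1·1 + 3·4 + 2·1 + 2·3 = 1
u_67 = 0·1 + 1·2 + 3·1 + 2·4 + 2·1 = 0
u_68 = 0·0 + 1·1 + 3·2 + 2·1 + 2·4 = 2
u_69 = 0·2 + 1·0 + 3·1 + 2·2 + 2·1 = 4
u_70 = 0·4 + 1·2 + 3·0 + 2·1 + 2·2 = 3
u_71 = 0·3 + 1·4 + 3·2 + 2·0 + 2·1 = 2
u_72 = 0·2 + 1·3 + 3·4 + 2·2 + 2·0 = 4
u_73 = 0·4 + 1·2 + 3·3 + 2·4 + 2·2 = 3
u_74 = 0·3 + 1·4 + 3·2 + 2·3 + 2·4 = 4
u_75 = 0·4 + 1·3 + 3·4 + 2·2 + 2·3 = 0
u_76 = 0·0 + 1·4 + 3·3 + 2·4 + 2·2 = 0
u_77 = 0·0 + 1·0 + 3·4 + 2·3 + 2·4 = 1
u_78 = 0·1 + 1·0 + 3·0 + 2·4 + 2·3 = 4
u_79 = 0·4 + 1·1 + 3·0 + 2·0 + 2·4 = 4
u_80 = 0·4 + 1·4 + 3·1 + 2·0 + 2·0 = 2
u_81 = 0·2 + 1·4 + 3·4 + 2·1 + 2·0 = 3
u_82 = 0·3 + 1·2 + 3·4 + 2·4 + 2·1 = 4
u_83 = 0·4 + 1·3 + 3·2 + 2·4 + 2·4 = 0

0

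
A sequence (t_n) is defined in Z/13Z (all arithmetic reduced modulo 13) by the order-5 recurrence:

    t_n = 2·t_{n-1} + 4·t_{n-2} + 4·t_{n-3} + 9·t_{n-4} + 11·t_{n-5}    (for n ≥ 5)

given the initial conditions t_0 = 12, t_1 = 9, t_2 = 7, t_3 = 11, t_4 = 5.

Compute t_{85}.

t_5 = 2·5 + 4·11 + 4·7 + 9·9 + 11·12 = 9
t_6 = 2·9 + 4·5 + 4·11 + 9·7 + 11·9 = 10
t_7 = 2·10 + 4·9 + 4·5 + 9·11 + 11·7 = 5
t_8 = 2·5 + 4·10 + 4·9 + 9·5 + 11·11 = 5
t_9 = 2·5 + 4·5 + 4·10 + 9·9 + 11·5 = 11
t_10 = 2·11 + 4·5 + 4·5 + 9·10 + 11·9 = 4
t_11 = 2·4 + 4·11 + 4·5 + 9·5 + 11·10 = 6
t_12 = 2·6 + 4·4 + 4·11 + 9·5 + 11·5 = 3
t_13 = 2·3 + 4·6 + 4·4 + 9·11 + 11·5 = 5
t_14 = 2·5 + 4·3 + 4·6 + 9·4 + 11·11 = 8
t_15 = 2·8 + 4·5 + 4·3 + 9·6 + 11·4 = 3
t_16 = 2·3 + 4·8 + 4·5 + 9·3 + 11·6 = 8
t_17 = 2·8 + 4·3 + 4·8 + 9·5 + 11·3 = 8
t_18 = 2·8 + 4·8 + 4·3 + 9·8 + 11·5 = 5
t_19 = 2·5 + 4·8 + 4·8 + 9·3 + 11·8 = 7
t_20 = 2·7 + 4·5 + 4·8 + 9·8 + 11·3 = 2
t_21 = 2·2 + 4·7 + 4·5 + 9·8 + 11·8 = 4
t_22 = 2·4 + 4·2 + 4·7 + 9·5 + 11·8 = 8
t_23 = 2·8 + 4·4 + 4·2 + 9·7 + 11·5 = 2
t_24 = 2·2 + 4·8 + 4·4 + 9·2 + 11·7 = 4
t_25 = 2·4 + 4·2 + 4·8 + 9·4 + 11·2 = 2
t_26 = 2·2 + 4·4 + 4·2 + 9·8 + 11·4 = 1
t_27 = 2·1 + 4·2 + 4·4 + 9·2 + 11·8 = 2
t_28 = 2·2 + 4·1 + 4·2 + 9·4 + 11·2 = 9
t_29 = 2·9 + 4·2 + 4·1 + 9·2 + 11·4 = 1
t_30 = 2·1 + 4·9 + 4·2 + 9·1 + 11·2 = 12
t_31 = 2·12 + 4·1 + 4·9 + 9·2 + 11·1 = 2
t_32 = 2·2 + 4·12 + 4·1 + 9·9 + 11·2 = 3
t_33 = 2·3 + 4·2 + 4·12 + 9·1 + 11·9 = 1
t_34 = 2·1 + 4·3 + 4·2 + 9·12 + 11·1 = 11
t_35 = 2·11 + 4·1 + 4·3 + 9·2 + 11·12 = 6
t_36 = 2·6 + 4·11 + 4·1 + 9·3 + 11·2 = 5
t_37 = 2·5 + 4·6 + 4·11 + 9·1 + 11·3 = 3
t_38 = 2·3 + 4·5 + 4·6 + 9·11 + 11·1 = 4
t_39 = 2·4 + 4·3 + 4·5 + 9·6 + 11·11 = 7
t_40 = 2·7 + 4·4 + 4·3 + 9·5 + 11·6 = 10
t_41 = 2·10 + 4·7 + 4·4 + 9·3 + 11·5 = 3
t_42 = 2·3 + 4·10 + 4·7 + 9·4 + 11·3 = 0
t_43 = 2·0 + 4·3 + 4·10 + 9·7 + 11·4 = 3
t_44 = 2·3 + 4·0 + 4·3 + 9·10 + 11·7 = 3
t_45 = 2·3 + 4·3 + 4·0 + 9·3 + 11·10 = 12
t_46 = 2·12 + 4·3 + 4·3 + 9·0 + 11·3 = 3
t_47 = 2·3 + 4·12 + 4·3 + 9·3 + 11·0 = 2
t_48 = 2·2 + 4·3 + 4·12 + 9·3 + 11·3 = 7
t_49 = 2·7 + 4·2 + 4·3 + 9·12 + 11·3 = 6
t_50 = 2·6 + 4·7 + 4·2 + 9·3 + 11·12 = 12
t_51 = 2·12 + 4·6 + 4·7 + 9·2 + 11·3 = 10
t_52 = 2·10 + 4·12 + 4·6 + 9·7 + 11·2 = 8
t_53 = 2·8 + 4·10 + 4·12 + 9·6 + 11·7 = 1
t_54 = 2·1 + 4·8 + 4·10 + 9·12 + 11·6 = 1
t_55 = 2·1 + 4·1 + 4·8 + 9·10 + 11·12 = 0
t_56 = 2·0 + 4·1 + 4·1 + 9·8 + 11·10 = 8
t_57 = 2·8 + 4·0 + 4·1 + 9·1 + 11·8 = 0
t_58 = 2·0 + 4·8 + 4·0 + 9·1 + 11·1 = 0
t_59 = 2·0 + 4·0 + 4·8 + 9·0 + 11·1 = 4
t_60 = 2·4 + 4·0 + 4·0 + 9·8 + 11·0 = 2
t_61 = 2·2 + 4·4 + 4·0 + 9·0 + 11·8 = 4
t_62 = 2·4 + 4·2 + 4·4 + 9·0 + 11·0 = 6
t_63 = 2·6 + 4·4 + 4·2 + 9·4 + 11·0 = 7
t_64 = 2·7 + 4·6 + 4·4 + 9·2 + 11·4 = 12
t_65 = 2·12 + 4·7 + 4·6 + 9·4 + 11·2 = 4
t_66 = 2·4 + 4·12 + 4·7 + 9·6 + 11·4 = 0
t_67 = 2·0 + 4·4 + 4·12 + 9·7 + 11·6 = 11
t_68 = 2·11 + 4·0 + 4·4 + 9·12 + 11·7 = 2
t_69 = 2·2 + 4·11 + 4·0 + 9·4 + 11·12 = 8
t_70 = 2·8 + 4·2 + 4·11 + 9·0 + 11·4 = 8
t_71 = 2·8 + 4·8 + 4·2 + 9·11 + 11·0 = 12
t_72 = 2·12 + 4·8 + 4·8 + 9·2 + 11·11 = 6
t_73 = 2·6 + 4·12 + 4·8 + 9·8 + 11·2 = 4
t_74 = 2·4 + 4·6 + 4·12 + 9·8 + 11·8 = 6
t_75 = 2·6 + 4·4 + 4·6 + 9·12 + 11·8 = 1
t_76 = 2·1 + 4·6 + 4·4 + 9·6 + 11·12 = 7
t_77 = 2·7 + 4·1 + 4·6 + 9·4 + 11·6 = 1
t_78 = 2·1 + 4·7 + 4·1 + 9·6 + 11·4 = 2
t_79 = 2·2 + 4·1 + 4·7 + 9·1 + 11·6 = 7
t_80 = 2·7 + 4·2 + 4·1 + 9·7 + 11·1 = 9
t_81 = 2·9 + 4·7 + 4·2 + 9·1 + 11·7 = 10
t_82 = 2·10 + 4·9 + 4·7 + 9·2 + 11·1 = 9
t_83 = 2·9 + 4·10 + 4·9 + 9·7 + 11·2 = 10
t_84 = 2·10 + 4·9 + 4·10 + 9·9 + 11·7 = 7
t_85 = 2·7 + 4·10 + 4·9 + 9·10 + 11·9 = 6

6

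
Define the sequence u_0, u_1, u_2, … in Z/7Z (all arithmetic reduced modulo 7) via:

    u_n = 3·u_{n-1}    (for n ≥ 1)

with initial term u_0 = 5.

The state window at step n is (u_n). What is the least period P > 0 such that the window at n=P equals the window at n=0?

6

n=0: window = (5)
n=1: window = (1)
n=2: window = (3)
n=3: window = (2)
n=4: window = (6)
n=5: window = (4)
n=6: window = (5)
window at n=6 equals window at n=0 → period = 6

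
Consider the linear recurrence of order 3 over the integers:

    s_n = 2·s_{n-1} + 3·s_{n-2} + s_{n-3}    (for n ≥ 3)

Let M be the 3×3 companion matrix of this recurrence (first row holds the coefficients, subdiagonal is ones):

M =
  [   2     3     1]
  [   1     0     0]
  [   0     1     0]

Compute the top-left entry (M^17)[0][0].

145547525

(M^17)[0][0] is the top entry after applying M 17 times to the unit state (1, 0, 0). Equivalently it is h_{19} for the auxiliary sequence (h_n) obeying the same recurrence with h_2 = 1 and h_i = 0 for 0 ≤ i < 2:
h_3 = 2·1 + 3·0 + 1·0 = 2
h_4 = 2·2 + 3·1 + 1·0 = 7
h_5 = 2·7 + 3·2 + 1·1 = 21
h_6 = 2·21 + 3·7 + 1·2 = 65
h_7 = 2·65 + 3·21 + 1·7 = 200
h_8 = 2·200 + 3·65 + 1·21 = 616
h_9 = 2·616 + 3·200 + 1·65 = 1897
h_10 = 2·1897 + 3·616 + 1·200 = 5842
h_11 = 2·5842 + 3·1897 + 1·616 = 17991
h_12 = 2·17991 + 3·5842 + 1·1897 = 55405
h_13 = 2·55405 + 3·17991 + 1·5842 = 170625
h_14 = 2·170625 + 3·55405 + 1·17991 = 525456
h_15 = 2·525456 + 3·170625 + 1·55405 = 1618192
h_16 = 2·1618192 + 3·525456 + 1·170625 = 4983377
h_17 = 2·4983377 + 3·1618192 + 1·525456 = 15346786
h_18 = 2·15346786 + 3·4983377 + 1·1618192 = 47261895
h_19 = 2·47261895 + 3·15346786 + 1·4983377 = 145547525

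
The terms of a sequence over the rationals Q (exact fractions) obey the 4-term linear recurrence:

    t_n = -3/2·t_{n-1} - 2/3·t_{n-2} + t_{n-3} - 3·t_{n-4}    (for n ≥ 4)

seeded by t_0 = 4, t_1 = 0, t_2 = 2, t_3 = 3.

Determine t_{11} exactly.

t_4 = -3/2·3 + -2/3·2 + 1·0 + -3·4 = -107/6
t_5 = -3/2·-107/6 + -2/3·3 + 1·2 + -3·0 = 107/4
t_6 = -3/2·107/4 + -2/3·-107/6 + 1·3 + -3·2 = -2249/72
t_7 = -3/2·-2249/72 + -2/3·107/4 + 1·-107/6 + -3·3 = 35/16
t_8 = -3/2·35/16 + -2/3·-2249/72 + 1·107/4 + -3·-107/6 = 84493/864
t_9 = -3/2·84493/864 + -2/3·35/16 + 1·-2249/72 + -3·107/4 = -149549/576
t_10 = -3/2·-149549/576 + -2/3·84493/864 + 1·35/16 + -3·-2249/72 = 4356127/10368
t_11 = -3/2·4356127/10368 + -2/3·-149549/576 + 1·84493/864 + -3·35/16 = -2529151/6912

-2529151/6912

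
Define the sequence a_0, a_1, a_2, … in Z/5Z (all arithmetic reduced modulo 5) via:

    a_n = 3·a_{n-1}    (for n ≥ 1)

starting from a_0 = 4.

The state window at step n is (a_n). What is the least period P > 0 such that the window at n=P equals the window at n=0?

4

n=0: window = (4)
n=1: window = (2)
n=2: window = (1)
n=3: window = (3)
n=4: window = (4)
window at n=4 equals window at n=0 → period = 4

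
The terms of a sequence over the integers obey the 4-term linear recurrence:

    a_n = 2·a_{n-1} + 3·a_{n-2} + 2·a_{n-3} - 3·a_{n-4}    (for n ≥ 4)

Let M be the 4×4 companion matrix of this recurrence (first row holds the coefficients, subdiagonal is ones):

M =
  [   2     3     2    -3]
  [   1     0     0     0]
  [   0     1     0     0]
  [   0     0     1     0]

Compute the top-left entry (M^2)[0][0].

(M^2)[0][0] is the top entry after applying M 2 times to the unit state (1, 0, 0, 0). Equivalently it is h_{5} for the auxiliary sequence (h_n) obeying the same recurrence with h_3 = 1 and h_i = 0 for 0 ≤ i < 3:
h_4 = 2·1 + 3·0 + 2·0 + -3·0 = 2
h_5 = 2·2 + 3·1 + 2·0 + -3·0 = 7

7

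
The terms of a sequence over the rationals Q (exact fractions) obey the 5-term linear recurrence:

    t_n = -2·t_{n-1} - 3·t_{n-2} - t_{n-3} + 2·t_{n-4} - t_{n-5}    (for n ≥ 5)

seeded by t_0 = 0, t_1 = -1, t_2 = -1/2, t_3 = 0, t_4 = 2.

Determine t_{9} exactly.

t_5 = -2·2 + -3·0 + -1·-1/2 + 2·-1 + -1·0 = -11/2
t_6 = -2·-11/2 + -3·2 + -1·0 + 2·-1/2 + -1·-1 = 5
t_7 = -2·5 + -3·-11/2 + -1·2 + 2·0 + -1·-1/2 = 5
t_8 = -2·5 + -3·5 + -1·-11/2 + 2·2 + -1·0 = -31/2
t_9 = -2·-31/2 + -3·5 + -1·5 + 2·-11/2 + -1·2 = -2

-2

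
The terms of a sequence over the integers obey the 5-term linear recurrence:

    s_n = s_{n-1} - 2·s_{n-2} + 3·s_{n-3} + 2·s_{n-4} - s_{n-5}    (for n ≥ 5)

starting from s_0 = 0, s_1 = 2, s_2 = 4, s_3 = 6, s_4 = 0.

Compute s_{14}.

s_5 = 1·0 + -2·6 + 3·4 + 2·2 + -1·0 = 4
s_6 = 1·4 + -2·0 + 3·6 + 2·4 + -1·2 = 28
s_7 = 1·28 + -2·4 + 3·0 + 2·6 + -1·4 = 28
s_8 = 1·28 + -2·28 + 3·4 + 2·0 + -1·6 = -22
s_9 = 1·-22 + -2·28 + 3·28 + 2·4 + -1·0 = 14
s_10 = 1·14 + -2·-22 + 3·28 + 2·28 + -1·4 = 194
s_11 = 1·194 + -2·14 + 3·-22 + 2·28 + -1·28 = 128
s_12 = 1·128 + -2·194 + 3·14 + 2·-22 + -1·28 = -290
s_13 = 1·-290 + -2·128 + 3·194 + 2·14 + -1·-22 = 86
s_14 = 1·86 + -2·-290 + 3·128 + 2·194 + -1·14 = 1424

1424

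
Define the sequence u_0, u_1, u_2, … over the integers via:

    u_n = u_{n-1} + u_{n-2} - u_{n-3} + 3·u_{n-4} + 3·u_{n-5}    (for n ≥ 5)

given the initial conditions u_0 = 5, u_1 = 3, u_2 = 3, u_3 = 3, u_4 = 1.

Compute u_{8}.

111

u_5 = 1·1 + 1·3 + -1·3 + 3·3 + 3·5 = 25
u_6 = 1·25 + 1·1 + -1·3 + 3·3 + 3·3 = 41
u_7 = 1·41 + 1·25 + -1·1 + 3·3 + 3·3 = 83
u_8 = 1·83 + 1·41 + -1·25 + 3·1 + 3·3 = 111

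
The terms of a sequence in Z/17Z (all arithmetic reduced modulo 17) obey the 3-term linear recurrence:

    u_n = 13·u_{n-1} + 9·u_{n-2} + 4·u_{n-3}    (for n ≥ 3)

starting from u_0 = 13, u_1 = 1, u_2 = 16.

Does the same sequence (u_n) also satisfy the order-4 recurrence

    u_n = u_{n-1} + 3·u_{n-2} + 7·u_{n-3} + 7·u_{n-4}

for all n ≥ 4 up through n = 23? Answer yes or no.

no

Terms u_0..u_23: 13, 1, 16, 14, 7, 9, 15, 15, 9, 6, 15, 13, 5, 4, 13, 4, 15, 11, 5, 3, 9, 11, 15, 7
n=4: candidate gives 7, actual u_4 = 7 ✓
n=5: candidate gives 15, actual u_5 = 9 ✗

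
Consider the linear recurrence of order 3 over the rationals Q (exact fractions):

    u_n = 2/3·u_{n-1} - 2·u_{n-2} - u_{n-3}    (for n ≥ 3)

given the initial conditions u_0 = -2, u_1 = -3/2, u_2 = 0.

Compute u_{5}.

-61/9

u_3 = 2/3·0 + -2·-3/2 + -1·-2 = 5
u_4 = 2/3·5 + -2·0 + -1·-3/2 = 29/6
u_5 = 2/3·29/6 + -2·5 + -1·0 = -61/9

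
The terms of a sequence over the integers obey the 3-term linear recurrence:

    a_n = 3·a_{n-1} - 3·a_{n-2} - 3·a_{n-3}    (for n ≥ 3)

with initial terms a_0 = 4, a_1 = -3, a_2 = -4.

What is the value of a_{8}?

828

a_3 = 3·-4 + -3·-3 + -3·4 = -15
a_4 = 3·-15 + -3·-4 + -3·-3 = -24
a_5 = 3·-24 + -3·-15 + -3·-4 = -15
a_6 = 3·-15 + -3·-24 + -3·-15 = 72
a_7 = 3·72 + -3·-15 + -3·-24 = 333
a_8 = 3·333 + -3·72 + -3·-15 = 828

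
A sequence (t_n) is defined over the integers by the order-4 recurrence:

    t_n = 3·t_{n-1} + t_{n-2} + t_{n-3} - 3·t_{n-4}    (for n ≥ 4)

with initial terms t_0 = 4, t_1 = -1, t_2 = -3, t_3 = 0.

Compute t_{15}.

-7417764

t_4 = 3·0 + 1·-3 + 1·-1 + -3·4 = -16
t_5 = 3·-16 + 1·0 + 1·-3 + -3·-1 = -48
t_6 = 3·-48 + 1·-16 + 1·0 + -3·-3 = -151
t_7 = 3·-151 + 1·-48 + 1·-16 + -3·0 = -517
t_8 = 3·-517 + 1·-151 + 1·-48 + -3·-16 = -1702
t_9 = 3·-1702 + 1·-517 + 1·-151 + -3·-48 = -5630
t_10 = 3·-5630 + 1·-1702 + 1·-517 + -3·-151 = -18656
t_11 = 3·-18656 + 1·-5630 + 1·-1702 + -3·-517 = -61749
t_12 = 3·-61749 + 1·-18656 + 1·-5630 + -3·-1702 = -204427
t_13 = 3·-204427 + 1·-61749 + 1·-18656 + -3·-5630 = -676796
t_14 = 3·-676796 + 1·-204427 + 1·-61749 + -3·-18656 = -2240596
t_15 = 3·-2240596 + 1·-676796 + 1·-204427 + -3·-61749 = -7417764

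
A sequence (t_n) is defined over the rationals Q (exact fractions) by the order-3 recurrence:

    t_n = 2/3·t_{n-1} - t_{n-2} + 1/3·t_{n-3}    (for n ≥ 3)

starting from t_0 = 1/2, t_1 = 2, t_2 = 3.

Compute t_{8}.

-950/729

t_3 = 2/3·3 + -1·2 + 1/3·1/2 = 1/6
t_4 = 2/3·1/6 + -1·3 + 1/3·2 = -20/9
t_5 = 2/3·-20/9 + -1·1/6 + 1/3·3 = -35/54
t_6 = 2/3·-35/54 + -1·-20/9 + 1/3·1/6 = 299/162
t_7 = 2/3·299/162 + -1·-35/54 + 1/3·-20/9 = 553/486
t_8 = 2/3·553/486 + -1·299/162 + 1/3·-35/54 = -950/729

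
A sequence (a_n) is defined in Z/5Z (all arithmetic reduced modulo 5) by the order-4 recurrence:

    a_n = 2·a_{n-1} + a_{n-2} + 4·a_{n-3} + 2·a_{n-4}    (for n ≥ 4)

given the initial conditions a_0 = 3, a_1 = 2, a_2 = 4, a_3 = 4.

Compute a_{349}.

4

a_4 = 2·4 + 1·4 + 4·2 + 2·3 = 1
a_5 = 2·1 + 1·4 + 4·4 + 2·2 = 1
a_6 = 2·1 + 1·1 + 4·4 + 2·4 = 2
a_7 = 2·2 + 1·1 + 4·1 + 2·4 = 2
a_8 = 2·2 + 1·2 + 4·1 + 2·1 = 2
a_9 = 2·2 + 1·2 + 4·2 + 2·1 = 1
Continuing the recurrence:
  a_10 = 1;  a_11 = 0;  a_12 = 4;  a_13 = 4;  a_14 = 4;  a_15 = 3
  a_16 = 4;  a_17 = 0;  a_18 = 4;  a_19 = 0;  a_20 = 2;  a_21 = 0
  a_22 = 0;  a_23 = 3;  a_24 = 0;  a_25 = 3;  a_26 = 3;  a_27 = 0
  a_28 = 0;  a_29 = 3;  a_30 = 2;  a_31 = 2;  a_32 = 3;  a_33 = 2
  a_34 = 4;  a_35 = 1;  a_36 = 0;  a_37 = 1;  a_38 = 4;  a_39 = 1
  a_40 = 0;  a_41 = 4;  a_42 = 0;  a_43 = 1;  a_44 = 3;  a_45 = 0
  a_46 = 2;  a_47 = 3;  a_48 = 4;  a_49 = 4;  a_50 = 3;  a_51 = 2
  a_52 = 1;  a_53 = 4;  a_54 = 3;  a_55 = 3;  a_56 = 2;  a_57 = 2
  a_58 = 4;  a_59 = 4;  a_60 = 4;  a_61 = 2;  a_62 = 2;  a_63 = 0
  a_64 = 3;  a_65 = 3;  a_66 = 3;  a_67 = 1;  a_68 = 3;  a_69 = 0
  a_70 = 3;  a_71 = 0;  a_72 = 4;  a_73 = 0;  a_74 = 0;  a_75 = 1
  a_76 = 0;  a_77 = 1;  a_78 = 1;  a_79 = 0;  a_80 = 0;  a_81 = 1
  a_82 = 4;  a_83 = 4;  a_84 = 1;  a_85 = 4;  a_86 = 3;  a_87 = 2
  a_88 = 0;  a_89 = 2;  a_90 = 3;  a_91 = 2;  a_92 = 0;  a_93 = 3
  a_94 = 0;  a_95 = 2;  a_96 = 1;  a_97 = 0;  a_98 = 4;  a_99 = 1
  a_100 = 3;  a_101 = 3;  a_102 = 1;  a_103 = 4;  a_104 = 2;  a_105 = 3
  a_106 = 1;  a_107 = 1;  a_108 = 4;  a_109 = 4;  a_110 = 3;  a_111 = 3
  a_112 = 3;  a_113 = 4;  a_114 = 4;  a_115 = 0;  a_116 = 1;  a_117 = 1
  a_118 = 1;  a_119 = 2;  a_120 = 1;  a_121 = 0;  a_122 = 1;  a_123 = 0
  a_124 = 3;  a_125 = 0;  a_126 = 0;  a_127 = 2;  a_128 = 0;  a_129 = 2
  a_130 = 2;  a_131 = 0;  a_132 = 0;  a_133 = 2;  a_134 = 3;  a_135 = 3
  a_136 = 2;  a_137 = 3;  a_138 = 1;  a_139 = 4;  a_140 = 0;  a_141 = 4
  a_142 = 1;  a_143 = 4;  a_144 = 0;  a_145 = 1;  a_146 = 0;  a_147 = 4
  a_148 = 2;  a_149 = 0;  a_150 = 3;  a_151 = 2;  a_152 = 1;  a_153 = 1
  a_154 = 2;  a_155 = 3;  a_156 = 4;  a_157 = 1;  a_158 = 2;  a_159 = 2
  a_160 = 3;  a_161 = 3;  a_162 = 1;  a_163 = 1;  a_164 = 1;  a_165 = 3
  a_166 = 3;  a_167 = 0;  a_168 = 2;  a_169 = 2;  a_170 = 2;  a_171 = 4
  a_172 = 2;  a_173 = 0;  a_174 = 2;  a_175 = 0;  a_176 = 1;  a_177 = 0
  a_178 = 0;  a_179 = 4;  a_180 = 0;  a_181 = 4;  a_182 = 4;  a_183 = 0
  a_184 = 0;  a_185 = 4;  a_186 = 1;  a_187 = 1;  a_188 = 4;  a_189 = 1
  a_190 = 2;  a_191 = 3;  a_192 = 0;  a_193 = 3;  a_194 = 2;  a_195 = 3
  a_196 = 0;  a_197 = 2;  a_198 = 0;  a_199 = 3;  a_200 = 4;  a_201 = 0
  a_202 = 1;  a_203 = 4;  a_204 = 2;  a_205 = 2;  a_206 = 4;  a_207 = 1
  a_208 = 3;  a_209 = 2;  a_210 = 4;  a_211 = 4;  a_212 = 1;  a_213 = 1
  a_214 = 2;  a_215 = 2;  a_216 = 2;  a_217 = 1;  a_218 = 1;  a_219 = 0
  a_220 = 4;  a_221 = 4;  a_222 = 4;  a_223 = 3;  a_224 = 4;  a_225 = 0
  a_226 = 4;  a_227 = 0;  a_228 = 2;  a_229 = 0;  a_230 = 0;  a_231 = 3
  a_232 = 0;  a_233 = 3;  a_234 = 3;  a_235 = 0;  a_236 = 0;  a_237 = 3
  a_238 = 2;  a_239 = 2;  a_240 = 3;  a_241 = 2;  a_242 = 4;  a_243 = 1
  a_244 = 0;  a_245 = 1;  a_246 = 4;  a_247 = 1;  a_248 = 0;  a_249 = 4
  a_250 = 0;  a_251 = 1;  a_252 = 3;  a_253 = 0;  a_254 = 2;  a_255 = 3
  a_256 = 4;  a_257 = 4;  a_258 = 3;  a_259 = 2;  a_260 = 1;  a_261 = 4
  a_262 = 3;  a_263 = 3;  a_264 = 2;  a_265 = 2;  a_266 = 4;  a_267 = 4
  a_268 = 4;  a_269 = 2;  a_270 = 2;  a_271 = 0;  a_272 = 3;  a_273 = 3
  a_274 = 3;  a_275 = 1;  a_276 = 3;  a_277 = 0;  a_278 = 3;  a_279 = 0
  a_280 = 4;  a_281 = 0;  a_282 = 0;  a_283 = 1;  a_284 = 0;  a_285 = 1
  a_286 = 1;  a_287 = 0;  a_288 = 0;  a_289 = 1;  a_290 = 4;  a_291 = 4
  a_292 = 1;  a_293 = 4;  a_294 = 3;  a_295 = 2;  a_296 = 0;  a_297 = 2
  a_298 = 3;  a_299 = 2;  a_300 = 0;  a_301 = 3;  a_302 = 0;  a_303 = 2
  a_304 = 1;  a_305 = 0;  a_306 = 4;  a_307 = 1;  a_308 = 3;  a_309 = 3
  a_310 = 1;  a_311 = 4;  a_312 = 2;  a_313 = 3;  a_314 = 1;  a_315 = 1
  a_316 = 4;  a_317 = 4;  a_318 = 3;  a_319 = 3;  a_320 = 3;  a_321 = 4
  a_322 = 4;  a_323 = 0;  a_324 = 1;  a_325 = 1;  a_326 = 1;  a_327 = 2
  a_328 = 1;  a_329 = 0;  a_330 = 1;  a_331 = 0;  a_332 = 3;  a_333 = 0
  a_334 = 0;  a_335 = 2;  a_336 = 0;  a_337 = 2;  a_338 = 2;  a_339 = 0
  a_340 = 0;  a_341 = 2;  a_342 = 3;  a_343 = 3;  a_344 = 2;  a_345 = 3
  a_346 = 1;  a_347 = 4
a_348 = 2·4 + 1·1 + 4·3 + 2·2 = 0
a_349 = 2·0 + 1·4 + 4·1 + 2·3 = 4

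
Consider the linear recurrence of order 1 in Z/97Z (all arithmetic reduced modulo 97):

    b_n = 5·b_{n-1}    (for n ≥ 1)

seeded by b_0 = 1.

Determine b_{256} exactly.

b_1 = 5·1 = 5
b_2 = 5·5 = 25
b_3 = 5·25 = 28
b_4 = 5·28 = 43
b_5 = 5·43 = 21
b_6 = 5·21 = 8
b_7 = 5·8 = 40
b_8 = 5·40 = 6
b_9 = 5·6 = 30
b_10 = 5·30 = 53
b_11 = 5·53 = 71
b_12 = 5·71 = 64
b_13 = 5·64 = 29
b_14 = 5·29 = 48
b_15 = 5·48 = 46
b_16 = 5·46 = 36
b_17 = 5·36 = 83
b_18 = 5·83 = 27
b_19 = 5·27 = 38
b_20 = 5·38 = 93
b_21 = 5·93 = 77
b_22 = 5·77 = 94
b_23 = 5·94 = 82
b_24 = 5·82 = 22
b_25 = 5·22 = 13
b_26 = 5·13 = 65
b_27 = 5·65 = 34
b_28 = 5·34 = 73
b_29 = 5·73 = 74
b_30 = 5·74 = 79
b_31 = 5·79 = 7
b_32 = 5·7 = 35
b_33 = 5·35 = 78
b_34 = 5·78 = 2
b_35 = 5·2 = 10
b_36 = 5·10 = 50
b_37 = 5·50 = 56
b_38 = 5·56 = 86
b_39 = 5·86 = 42
b_40 = 5·42 = 16
b_41 = 5·16 = 80
b_42 = 5·80 = 12
b_43 = 5·12 = 60
b_44 = 5·60 = 9
b_45 = 5·9 = 45
b_46 = 5·45 = 31
b_47 = 5·31 = 58
b_48 = 5·58 = 96
b_49 = 5·96 = 92
b_50 = 5·92 = 72
b_51 = 5·72 = 69
b_52 = 5·69 = 54
b_53 = 5·54 = 76
b_54 = 5·76 = 89
b_55 = 5·89 = 57
b_56 = 5·57 = 91
b_57 = 5·91 = 67
b_58 = 5·67 = 44
b_59 = 5·44 = 26
b_60 = 5·26 = 33
b_61 = 5·33 = 68
b_62 = 5·68 = 49
b_63 = 5·49 = 51
b_64 = 5·51 = 61
b_65 = 5·61 = 14
b_66 = 5·14 = 70
b_67 = 5·70 = 59
b_68 = 5·59 = 4
b_69 = 5·4 = 20
b_70 = 5·20 = 3
b_71 = 5·3 = 15
b_72 = 5·15 = 75
b_73 = 5·75 = 84
b_74 = 5·84 = 32
b_75 = 5·32 = 63
b_76 = 5·63 = 24
b_77 = 5·24 = 23
b_78 = 5·23 = 18
b_79 = 5·18 = 90
b_80 = 5·90 = 62
b_81 = 5·62 = 19
b_82 = 5·19 = 95
b_83 = 5·95 = 87
b_84 = 5·87 = 47
b_85 = 5·47 = 41
b_86 = 5·41 = 11
b_87 = 5·11 = 55
b_88 = 5·55 = 81
b_89 = 5·81 = 17
b_90 = 5·17 = 85
b_91 = 5·85 = 37
b_92 = 5·37 = 88
b_93 = 5·88 = 52
b_94 = 5·52 = 66
b_95 = 5·66 = 39
b_96 = 5·39 = 1
(b_96) = (1) = (b_0), so the sequence has period 96.
256 ≡ 64 (mod 96), hence b_256 = b_64 = 61.

61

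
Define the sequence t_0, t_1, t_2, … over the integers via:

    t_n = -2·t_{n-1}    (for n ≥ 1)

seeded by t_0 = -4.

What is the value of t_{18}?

t_1 = -2·-4 = 8
t_2 = -2·8 = -16
t_3 = -2·-16 = 32
t_4 = -2·32 = -64
t_5 = -2·-64 = 128
t_6 = -2·128 = -256
t_7 = -2·-256 = 512
t_8 = -2·512 = -1024
t_9 = -2·-1024 = 2048
t_10 = -2·2048 = -4096
t_11 = -2·-4096 = 8192
t_12 = -2·8192 = -16384
t_13 = -2·-16384 = 32768
t_14 = -2·32768 = -65536
t_15 = -2·-65536 = 131072
t_16 = -2·131072 = -262144
t_17 = -2·-262144 = 524288
t_18 = -2·524288 = -1048576

-1048576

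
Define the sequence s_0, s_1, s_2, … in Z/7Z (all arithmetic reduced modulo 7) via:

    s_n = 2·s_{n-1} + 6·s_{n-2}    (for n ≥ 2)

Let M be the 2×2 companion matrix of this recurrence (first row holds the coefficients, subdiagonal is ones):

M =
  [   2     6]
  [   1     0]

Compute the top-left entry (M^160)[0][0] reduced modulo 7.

0

(M^160)[0][0] is the top entry after applying M 160 times to the unit state (1, 0). Equivalently it is h_{161} for the auxiliary sequence (h_n) obeying the same recurrence with h_1 = 1 and h_i = 0 for 0 ≤ i < 1:
h_2 = 2·1 + 6·0 = 2
h_3 = 2·2 + 6·1 = 3
h_4 = 2·3 + 6·2 = 4
h_5 = 2·4 + 6·3 = 5
h_6 = 2·5 + 6·4 = 6
h_7 = 2·6 + 6·5 = 0
h_8 = 2·0 + 6·6 = 1
(h_7, h_8) = (0, 1) = (h_0, h_1), so the sequence has period 7.
161 ≡ 0 (mod 7), hence h_161 = h_0 = 0.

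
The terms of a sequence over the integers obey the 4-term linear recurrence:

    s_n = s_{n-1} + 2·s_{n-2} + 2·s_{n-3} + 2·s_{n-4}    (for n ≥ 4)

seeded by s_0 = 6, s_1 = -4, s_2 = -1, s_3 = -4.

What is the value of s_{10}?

s_4 = 1·-4 + 2·-1 + 2·-4 + 2·6 = -2
s_5 = 1·-2 + 2·-4 + 2·-1 + 2·-4 = -20
s_6 = 1·-20 + 2·-2 + 2·-4 + 2·-1 = -34
s_7 = 1·-34 + 2·-20 + 2·-2 + 2·-4 = -86
s_8 = 1·-86 + 2·-34 + 2·-20 + 2·-2 = -198
s_9 = 1·-198 + 2·-86 + 2·-34 + 2·-20 = -478
s_10 = 1·-478 + 2·-198 + 2·-86 + 2·-34 = -1114

-1114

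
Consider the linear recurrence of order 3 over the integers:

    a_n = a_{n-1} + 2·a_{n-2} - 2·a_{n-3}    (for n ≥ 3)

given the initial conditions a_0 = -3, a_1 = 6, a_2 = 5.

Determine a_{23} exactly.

a_3 = 1·5 + 2·6 + -2·-3 = 23
a_4 = 1·23 + 2·5 + -2·6 = 21
a_5 = 1·21 + 2·23 + -2·5 = 57
a_6 = 1·57 + 2·21 + -2·23 = 53
a_7 = 1·53 + 2·57 + -2·21 = 125
a_8 = 1·125 + 2·53 + -2·57 = 117
a_9 = 1·117 + 2·125 + -2·53 = 261
a_10 = 1·261 + 2·117 + -2·125 = 245
a_11 = 1·245 + 2·261 + -2·117 = 533
a_12 = 1·533 + 2·245 + -2·261 = 501
a_13 = 1·501 + 2·533 + -2·245 = 1077
a_14 = 1·1077 + 2·501 + -2·533 = 1013
a_15 = 1·1013 + 2·1077 + -2·501 = 2165
a_16 = 1·2165 + 2·1013 + -2·1077 = 2037
a_17 = 1·2037 + 2·2165 + -2·1013 = 4341
a_18 = 1·4341 + 2·2037 + -2·2165 = 4085
a_19 = 1·4085 + 2·4341 + -2·2037 = 8693
a_20 = 1·8693 + 2·4085 + -2·4341 = 8181
a_21 = 1·8181 + 2·8693 + -2·4085 = 17397
a_22 = 1·17397 + 2·8181 + -2·8693 = 16373
a_23 = 1·16373 + 2·17397 + -2·8181 = 34805

34805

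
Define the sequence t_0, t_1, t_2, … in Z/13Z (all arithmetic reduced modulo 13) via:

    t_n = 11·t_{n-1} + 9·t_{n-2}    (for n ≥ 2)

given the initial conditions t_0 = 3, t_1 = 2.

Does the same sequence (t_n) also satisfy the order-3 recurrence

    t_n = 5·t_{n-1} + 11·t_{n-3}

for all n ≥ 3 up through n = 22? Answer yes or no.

Terms t_0..t_22: 3, 2, 10, 11, 3, 2, 10, 11, 3, 2, 10, 11, 3, 2, 10, 11, 3, 2, 10, 11, 3, 2, 10
n=3: candidate gives 5, actual t_3 = 11 ✗

no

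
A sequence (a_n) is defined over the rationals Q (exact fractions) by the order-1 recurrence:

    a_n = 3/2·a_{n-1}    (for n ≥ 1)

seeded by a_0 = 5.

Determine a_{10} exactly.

a_1 = 3/2·5 = 15/2
a_2 = 3/2·15/2 = 45/4
a_3 = 3/2·45/4 = 135/8
a_4 = 3/2·135/8 = 405/16
a_5 = 3/2·405/16 = 1215/32
a_6 = 3/2·1215/32 = 3645/64
a_7 = 3/2·3645/64 = 10935/128
a_8 = 3/2·10935/128 = 32805/256
a_9 = 3/2·32805/256 = 98415/512
a_10 = 3/2·98415/512 = 295245/1024

295245/1024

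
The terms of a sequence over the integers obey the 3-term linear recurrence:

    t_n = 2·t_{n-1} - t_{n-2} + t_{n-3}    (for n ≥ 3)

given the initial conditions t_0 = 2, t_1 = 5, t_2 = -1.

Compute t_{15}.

-1555

t_3 = 2·-1 + -1·5 + 1·2 = -5
t_4 = 2·-5 + -1·-1 + 1·5 = -4
t_5 = 2·-4 + -1·-5 + 1·-1 = -4
t_6 = 2·-4 + -1·-4 + 1·-5 = -9
t_7 = 2·-9 + -1·-4 + 1·-4 = -18
t_8 = 2·-18 + -1·-9 + 1·-4 = -31
t_9 = 2·-31 + -1·-18 + 1·-9 = -53
t_10 = 2·-53 + -1·-31 + 1·-18 = -93
t_11 = 2·-93 + -1·-53 + 1·-31 = -164
t_12 = 2·-164 + -1·-93 + 1·-53 = -288
t_13 = 2·-288 + -1·-164 + 1·-93 = -505
t_14 = 2·-505 + -1·-288 + 1·-164 = -886
t_15 = 2·-886 + -1·-505 + 1·-288 = -1555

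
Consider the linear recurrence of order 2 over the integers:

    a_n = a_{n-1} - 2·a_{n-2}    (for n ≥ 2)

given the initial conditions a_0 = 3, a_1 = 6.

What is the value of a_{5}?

12

a_2 = 1·6 + -2·3 = 0
a_3 = 1·0 + -2·6 = -12
a_4 = 1·-12 + -2·0 = -12
a_5 = 1·-12 + -2·-12 = 12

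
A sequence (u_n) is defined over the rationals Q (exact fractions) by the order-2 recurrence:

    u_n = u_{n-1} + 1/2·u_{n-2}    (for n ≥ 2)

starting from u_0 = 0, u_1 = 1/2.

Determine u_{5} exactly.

u_2 = 1·1/2 + 1/2·0 = 1/2
u_3 = 1·1/2 + 1/2·1/2 = 3/4
u_4 = 1·3/4 + 1/2·1/2 = 1
u_5 = 1·1 + 1/2·3/4 = 11/8

11/8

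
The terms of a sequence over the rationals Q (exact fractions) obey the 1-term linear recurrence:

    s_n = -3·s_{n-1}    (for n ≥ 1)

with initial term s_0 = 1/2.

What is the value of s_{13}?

-1594323/2

s_1 = -3·1/2 = -3/2
s_2 = -3·-3/2 = 9/2
s_3 = -3·9/2 = -27/2
s_4 = -3·-27/2 = 81/2
s_5 = -3·81/2 = -243/2
s_6 = -3·-243/2 = 729/2
s_7 = -3·729/2 = -2187/2
s_8 = -3·-2187/2 = 6561/2
s_9 = -3·6561/2 = -19683/2
s_10 = -3·-19683/2 = 59049/2
s_11 = -3·59049/2 = -177147/2
s_12 = -3·-177147/2 = 531441/2
s_13 = -3·531441/2 = -1594323/2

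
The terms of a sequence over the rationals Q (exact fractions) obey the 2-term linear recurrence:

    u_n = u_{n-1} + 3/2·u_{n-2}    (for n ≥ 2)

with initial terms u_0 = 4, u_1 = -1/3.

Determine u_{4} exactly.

41/3

u_2 = 1·-1/3 + 3/2·4 = 17/3
u_3 = 1·17/3 + 3/2·-1/3 = 31/6
u_4 = 1·31/6 + 3/2·17/3 = 41/3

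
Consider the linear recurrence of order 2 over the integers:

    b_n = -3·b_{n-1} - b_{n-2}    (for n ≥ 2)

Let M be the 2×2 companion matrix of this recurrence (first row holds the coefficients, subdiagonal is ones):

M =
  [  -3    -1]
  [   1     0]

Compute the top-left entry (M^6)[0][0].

(M^6)[0][0] is the top entry after applying M 6 times to the unit state (1, 0). Equivalently it is h_{7} for the auxiliary sequence (h_n) obeying the same recurrence with h_1 = 1 and h_i = 0 for 0 ≤ i < 1:
h_2 = -3·1 + -1·0 = -3
h_3 = -3·-3 + -1·1 = 8
h_4 = -3·8 + -1·-3 = -21
h_5 = -3·-21 + -1·8 = 55
h_6 = -3·55 + -1·-21 = -144
h_7 = -3·-144 + -1·55 = 377

377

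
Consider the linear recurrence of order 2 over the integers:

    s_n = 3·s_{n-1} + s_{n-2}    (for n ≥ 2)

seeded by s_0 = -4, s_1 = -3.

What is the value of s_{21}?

-92020515738

s_2 = 3·-3 + 1·-4 = -13
s_3 = 3·-13 + 1·-3 = -42
s_4 = 3·-42 + 1·-13 = -139
s_5 = 3·-139 + 1·-42 = -459
s_6 = 3·-459 + 1·-139 = -1516
s_7 = 3·-1516 + 1·-459 = -5007
s_8 = 3·-5007 + 1·-1516 = -16537
s_9 = 3·-16537 + 1·-5007 = -54618
s_10 = 3·-54618 + 1·-16537 = -180391
s_11 = 3·-180391 + 1·-54618 = -595791
s_12 = 3·-595791 + 1·-180391 = -1967764
s_13 = 3·-1967764 + 1·-595791 = -6499083
s_14 = 3·-6499083 + 1·-1967764 = -21465013
s_15 = 3·-21465013 + 1·-6499083 = -70894122
s_16 = 3·-70894122 + 1·-21465013 = -234147379
s_17 = 3·-234147379 + 1·-70894122 = -773336259
s_18 = 3·-773336259 + 1·-234147379 = -2554156156
s_19 = 3·-2554156156 + 1·-773336259 = -8435804727
s_20 = 3·-8435804727 + 1·-2554156156 = -27861570337
s_21 = 3·-27861570337 + 1·-8435804727 = -92020515738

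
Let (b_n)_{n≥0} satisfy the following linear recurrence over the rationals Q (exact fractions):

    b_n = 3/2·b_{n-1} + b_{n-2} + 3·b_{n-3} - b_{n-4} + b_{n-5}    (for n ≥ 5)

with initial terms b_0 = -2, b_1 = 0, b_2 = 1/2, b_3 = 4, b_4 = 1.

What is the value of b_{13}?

b_5 = 3/2·1 + 1·4 + 3·1/2 + -1·0 + 1·-2 = 5
b_6 = 3/2·5 + 1·1 + 3·4 + -1·1/2 + 1·0 = 20
b_7 = 3/2·20 + 1·5 + 3·1 + -1·4 + 1·1/2 = 69/2
b_8 = 3/2·69/2 + 1·20 + 3·5 + -1·1 + 1·4 = 359/4
b_9 = 3/2·359/4 + 1·69/2 + 3·20 + -1·5 + 1·1 = 1801/8
b_10 = 3/2·1801/8 + 1·359/4 + 3·69/2 + -1·20 + 1·5 = 8255/16
b_11 = 3/2·8255/16 + 1·1801/8 + 3·359/4 + -1·69/2 + 1·20 = 40121/32
b_12 = 3/2·40121/32 + 1·8255/16 + 3·1801/8 + -1·359/4 + 1·69/2 = 193071/64
b_13 = 3/2·193071/64 + 1·40121/32 + 3·8255/16 + -1·1801/8 + 1·359/4 = 920489/128

920489/128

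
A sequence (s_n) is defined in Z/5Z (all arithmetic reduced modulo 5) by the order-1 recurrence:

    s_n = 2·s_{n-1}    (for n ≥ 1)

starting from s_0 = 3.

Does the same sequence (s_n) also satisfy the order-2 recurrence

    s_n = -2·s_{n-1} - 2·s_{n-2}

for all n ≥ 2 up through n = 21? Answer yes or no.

yes

Terms s_0..s_21: 3, 1, 2, 4, 3, 1, 2, 4, 3, 1, 2, 4, 3, 1, 2, 4, 3, 1, 2, 4, 3, 1
n=2: candidate gives 2, actual s_2 = 2 ✓
n=3: candidate gives 4, actual s_3 = 4 ✓
n=4: candidate gives 3, actual s_4 = 3 ✓
n=5: candidate gives 1, actual s_5 = 1 ✓
n=6: candidate gives 2, actual s_6 = 2 ✓
n=7: candidate gives 4, actual s_7 = 4 ✓
n=8: candidate gives 3, actual s_8 = 3 ✓
n=9: candidate gives 1, actual s_9 = 1 ✓
n=10: candidate gives 2, actual s_10 = 2 ✓
n=11: candidate gives 4, actual s_11 = 4 ✓
n=12: candidate gives 3, actual s_12 = 3 ✓
n=13: candidate gives 1, actual s_13 = 1 ✓
n=14: candidate gives 2, actual s_14 = 2 ✓
n=15: candidate gives 4, actual s_15 = 4 ✓
n=16: candidate gives 3, actual s_16 = 3 ✓
n=17: candidate gives 1, actual s_17 = 1 ✓
n=18: candidate gives 2, actual s_18 = 2 ✓
n=19: candidate gives 4, actual s_19 = 4 ✓
n=20: candidate gives 3, actual s_20 = 3 ✓
n=21: candidate gives 1, actual s_21 = 1 ✓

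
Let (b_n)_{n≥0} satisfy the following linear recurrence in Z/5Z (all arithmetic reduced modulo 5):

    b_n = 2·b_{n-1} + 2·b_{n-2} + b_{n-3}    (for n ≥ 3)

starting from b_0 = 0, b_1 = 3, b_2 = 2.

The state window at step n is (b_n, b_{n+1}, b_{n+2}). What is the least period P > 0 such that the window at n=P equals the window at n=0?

8

n=0: window = (0, 3, 2)
n=1: window = (3, 2, 0)
n=2: window = (2, 0, 2)
n=3: window = (0, 2, 1)
n=4: window = (2, 1, 1)
n=5: window = (1, 1, 1)
n=6: window = (1, 1, 0)
n=7: window = (1, 0, 3)
n=8: window = (0, 3, 2)
window at n=8 equals window at n=0 → period = 8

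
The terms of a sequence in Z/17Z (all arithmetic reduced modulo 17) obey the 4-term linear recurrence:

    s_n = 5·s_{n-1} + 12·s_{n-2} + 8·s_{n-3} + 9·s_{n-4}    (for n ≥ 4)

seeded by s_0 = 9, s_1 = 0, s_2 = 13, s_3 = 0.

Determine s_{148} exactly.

s_4 = 5·0 + 12·13 + 8·0 + 9·9 = 16
s_5 = 5·16 + 12·0 + 8·13 + 9·0 = 14
s_6 = 5·14 + 12·16 + 8·0 + 9·13 = 5
s_7 = 5·5 + 12·14 + 8·16 + 9·0 = 15
s_8 = 5·15 + 12·5 + 8·14 + 9·16 = 0
s_9 = 5·0 + 12·15 + 8·5 + 9·14 = 6
Continuing the recurrence:
  s_10 = 8;  s_11 = 9;  s_12 = 2;  s_13 = 15;  s_14 = 5;  s_15 = 13
  s_16 = 8;  s_17 = 14;  s_18 = 9;  s_19 = 3;  s_20 = 1;  s_21 = 1
  s_22 = 3;  s_23 = 11;  s_24 = 6;  s_25 = 8;  s_26 = 6;  s_27 = 1
  s_28 = 8;  s_29 = 2;  s_30 = 15;  s_31 = 2;  s_32 = 6;  s_33 = 5
  s_34 = 10;  s_35 = 6;  s_36 = 6;  s_37 = 6;  s_38 = 2;  s_39 = 14
  s_40 = 9;  s_41 = 11;  s_42 = 4;  s_43 = 10;  s_44 = 12;  s_45 = 5
  s_46 = 13;  s_47 = 5;  s_48 = 6;  s_49 = 1;  s_50 = 13;  s_51 = 0
  s_52 = 14;  s_53 = 13;  s_54 = 10;  s_55 = 12;  s_56 = 2;  s_57 = 11
  s_58 = 10;  s_59 = 0;  s_60 = 5;  s_61 = 0;  s_62 = 14;  s_63 = 8
  s_64 = 15;  s_65 = 11;  s_66 = 0;  s_67 = 1;  s_68 = 7;  s_69 = 10
  s_70 = 6;  s_71 = 11;  s_72 = 15;  s_73 = 5;  s_74 = 7;  s_75 = 8
  s_76 = 10;  s_77 = 9;  s_78 = 3;  s_79 = 3;  s_80 = 9;  s_81 = 16
  s_82 = 1;  s_83 = 7;  s_84 = 1;  s_85 = 3;  s_86 = 7;  s_87 = 6
  s_88 = 11;  s_89 = 6;  s_90 = 1;  s_91 = 15;  s_92 = 13;  s_93 = 1
  s_94 = 1;  s_95 = 1;  s_96 = 6;  s_97 = 8;  s_98 = 10;  s_99 = 16
  s_100 = 12;  s_101 = 13;  s_102 = 2;  s_103 = 15;  s_104 = 5;  s_105 = 15
  s_106 = 1;  s_107 = 3;  s_108 = 5;  s_109 = 0;  s_110 = 8;  s_111 = 5
  s_112 = 13;  s_113 = 2;  s_114 = 6;  s_115 = 16;  s_116 = 13;  s_117 = 0
  s_118 = 15;  s_119 = 0;  s_120 = 8;  s_121 = 7;  s_122 = 11;  s_123 = 16
  s_124 = 0;  s_125 = 3;  s_126 = 4;  s_127 = 13;  s_128 = 1;  s_129 = 16
  s_130 = 11;  s_131 = 15;  s_132 = 4;  s_133 = 7;  s_134 = 13;  s_135 = 10
  s_136 = 9;  s_137 = 9;  s_138 = 10;  s_139 = 14;  s_140 = 3;  s_141 = 4
  s_142 = 3;  s_143 = 9;  s_144 = 4;  s_145 = 1;  s_146 = 16
s_147 = 5·16 + 12·1 + 8·4 + 9·9 = 1
s_148 = 5·1 + 12·16 + 8·1 + 9·4 = 3

3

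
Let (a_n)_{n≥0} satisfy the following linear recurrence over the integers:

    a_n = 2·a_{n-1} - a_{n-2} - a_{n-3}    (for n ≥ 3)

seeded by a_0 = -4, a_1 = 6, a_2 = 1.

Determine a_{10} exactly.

88

a_3 = 2·1 + -1·6 + -1·-4 = 0
a_4 = 2·0 + -1·1 + -1·6 = -7
a_5 = 2·-7 + -1·0 + -1·1 = -15
a_6 = 2·-15 + -1·-7 + -1·0 = -23
a_7 = 2·-23 + -1·-15 + -1·-7 = -24
a_8 = 2·-24 + -1·-23 + -1·-15 = -10
a_9 = 2·-10 + -1·-24 + -1·-23 = 27
a_10 = 2·27 + -1·-10 + -1·-24 = 88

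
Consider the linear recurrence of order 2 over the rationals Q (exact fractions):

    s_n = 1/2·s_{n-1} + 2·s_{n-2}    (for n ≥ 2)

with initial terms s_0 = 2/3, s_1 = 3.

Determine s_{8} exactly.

s_2 = 1/2·3 + 2·2/3 = 17/6
s_3 = 1/2·17/6 + 2·3 = 89/12
s_4 = 1/2·89/12 + 2·17/6 = 75/8
s_5 = 1/2·75/8 + 2·89/12 = 937/48
s_6 = 1/2·937/48 + 2·75/8 = 2737/96
s_7 = 1/2·2737/96 + 2·937/48 = 3411/64
s_8 = 1/2·3411/64 + 2·2737/96 = 32129/384

32129/384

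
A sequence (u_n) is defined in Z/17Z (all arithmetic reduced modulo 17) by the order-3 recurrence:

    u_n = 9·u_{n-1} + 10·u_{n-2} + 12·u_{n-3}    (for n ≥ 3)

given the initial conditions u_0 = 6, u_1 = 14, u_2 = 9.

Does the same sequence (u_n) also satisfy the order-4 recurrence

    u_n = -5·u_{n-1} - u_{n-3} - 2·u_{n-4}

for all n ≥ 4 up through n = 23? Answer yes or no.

yes

Terms u_0..u_23: 6, 14, 9, 4, 5, 6, 16, 9, 7, 5, 2, 16, 3, 7, 13, 2, 11, 3, 8, 13, 12, 11, 1, 8
n=4: candidate gives 5, actual u_4 = 5 ✓
n=5: candidate gives 6, actual u_5 = 6 ✓
n=6: candidate gives 16, actual u_6 = 16 ✓
n=7: candidate gives 9, actual u_7 = 9 ✓
n=8: candidate gives 7, actual u_8 = 7 ✓
n=9: candidate gives 5, actual u_9 = 5 ✓
n=10: candidate gives 2, actual u_10 = 2 ✓
n=11: candidate gives 16, actual u_11 = 16 ✓
n=12: candidate gives 3, actual u_12 = 3 ✓
n=13: candidate gives 7, actual u_13 = 7 ✓
n=14: candidate gives 13, actual u_14 = 13 ✓
n=15: candidate gives 2, actual u_15 = 2 ✓
n=16: candidate gives 11, actual u_16 = 11 ✓
n=17: candidate gives 3, actual u_17 = 3 ✓
n=18: candidate gives 8, actual u_18 = 8 ✓
n=19: candidate gives 13, actual u_19 = 13 ✓
n=20: candidate gives 12, actual u_20 = 12 ✓
n=21: candidate gives 11, actual u_21 = 11 ✓
n=22: candidate gives 1, actual u_22 = 1 ✓
n=23: candidate gives 8, actual u_23 = 8 ✓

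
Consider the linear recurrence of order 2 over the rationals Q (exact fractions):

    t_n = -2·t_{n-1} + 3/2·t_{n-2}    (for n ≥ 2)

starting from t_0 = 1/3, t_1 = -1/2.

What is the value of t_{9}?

t_2 = -2·-1/2 + 3/2·1/3 = 3/2
t_3 = -2·3/2 + 3/2·-1/2 = -15/4
t_4 = -2·-15/4 + 3/2·3/2 = 39/4
t_5 = -2·39/4 + 3/2·-15/4 = -201/8
t_6 = -2·-201/8 + 3/2·39/4 = 519/8
t_7 = -2·519/8 + 3/2·-201/8 = -2679/16
t_8 = -2·-2679/16 + 3/2·519/8 = 6915/16
t_9 = -2·6915/16 + 3/2·-2679/16 = -35697/32

-35697/32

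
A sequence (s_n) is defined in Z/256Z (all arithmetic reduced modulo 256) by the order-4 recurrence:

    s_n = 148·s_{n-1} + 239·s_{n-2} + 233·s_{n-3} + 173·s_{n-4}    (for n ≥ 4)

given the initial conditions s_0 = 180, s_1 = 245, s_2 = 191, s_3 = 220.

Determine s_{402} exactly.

122

s_4 = 148·220 + 239·191 + 233·245 + 173·180 = 34
s_5 = 148·34 + 239·220 + 233·191 + 173·245 = 116
s_6 = 148·116 + 239·34 + 233·220 + 173·191 = 29
s_7 = 148·29 + 239·116 + 233·34 + 173·220 = 174
s_8 = 148·174 + 239·29 + 233·116 + 173·34 = 57
s_9 = 148·57 + 239·174 + 233·29 + 173·116 = 47
Continuing the recurrence:
  s_10 = 90;  s_11 = 96;  s_12 = 210;  s_13 = 181;  s_14 = 228;  s_15 = 205
  s_16 = 7;  s_17 = 68;  s_18 = 130;  s_19 = 140;  s_20 = 237;  s_21 = 254
  s_22 = 97;  s_23 = 135;  s_24 = 242;  s_25 = 224;  s_26 = 218;  s_27 = 165
  s_28 = 84;  s_29 = 101;  s_30 = 79;  s_31 = 236;  s_32 = 226;  s_33 = 36
  s_34 = 253;  s_35 = 14;  s_36 = 201;  s_37 = 223;  s_38 = 74;  s_39 = 96
  s_40 = 98;  s_41 = 85;  s_42 = 4;  s_43 = 189;  s_44 = 151;  s_45 = 212
  s_46 = 66;  s_47 = 60;  s_48 = 77;  s_49 = 222;  s_50 = 113;  s_51 = 55
  s_52 = 98;  s_53 = 224;  s_54 = 106;  s_55 = 197;  s_56 = 244;  s_57 = 213
  s_58 = 223;  s_59 = 252;  s_60 = 162;  s_61 = 212;  s_62 = 221;  s_63 = 110
  s_64 = 89;  s_65 = 143;  s_66 = 58;  s_67 = 96;  s_68 = 242;  s_69 = 245
  s_70 = 36;  s_71 = 173;  s_72 = 39;  s_73 = 100;  s_74 = 2;  s_75 = 236
  s_76 = 173;  s_77 = 190;  s_78 = 129;  s_79 = 231;  s_80 = 210;  s_81 = 224
  s_82 = 250;  s_83 = 229;  s_84 = 148;  s_85 = 69;  s_86 = 111;  s_87 = 12
  s_88 = 98;  s_89 = 132;  s_90 = 189;  s_91 = 206;  s_92 = 233;  s_93 = 63
  s_94 = 42;  s_95 = 96;  s_96 = 130;  s_97 = 149;  s_98 = 68;  s_99 = 157
  s_100 = 183;  s_101 = 244;  s_102 = 194;  s_103 = 156;  s_104 = 13;  s_105 = 158
  s_106 = 145;  s_107 = 151;  s_108 = 66;  s_109 = 224;  s_110 = 138;  s_111 = 5
  s_112 = 52;  s_113 = 181;  s_114 = 255;  s_115 = 28;  s_116 = 34;  s_117 = 52
  s_118 = 157;  s_119 = 46;  s_120 = 121;  s_121 = 239;  s_122 = 26;  s_123 = 96
  s_124 = 18;  s_125 = 53;  s_126 = 100;  s_127 = 141;  s_128 = 71;  s_129 = 132
  s_130 = 130;  s_131 = 76;  s_132 = 109;  s_133 = 126;  s_134 = 161;  s_135 = 71
  s_136 = 178;  s_137 = 224;  s_138 = 26;  s_139 = 37;  s_140 = 212;  s_141 = 37
  s_142 = 143;  s_143 = 44;  s_144 = 226;  s_145 = 228;  s_146 = 125;  s_147 = 142
  s_148 = 9;  s_149 = 159;  s_150 = 10;  s_151 = 96;  s_152 = 162;  s_153 = 213
  s_154 = 132;  s_155 = 125;  s_156 = 215;  s_157 = 20;  s_158 = 66;  s_159 = 252
  s_160 = 205;  s_161 = 94;  s_162 = 177;  s_163 = 247;  s_164 = 34;  s_165 = 224
  s_166 = 170;  s_167 = 69;  s_168 = 116;  s_169 = 149;  s_170 = 31;  s_171 = 60
  s_172 = 162;  s_173 = 148;  s_174 = 93;  s_175 = 238;  s_176 = 153;  s_177 = 79
  s_178 = 250;  s_179 = 96;  s_180 = 50;  s_181 = 117;  s_182 = 164;  s_183 = 109
  s_184 = 103;  s_185 = 164;  s_186 = 2;  s_187 = 172;  s_188 = 45;  s_189 = 62
  s_190 = 193;  s_191 = 167;  s_192 = 146;  s_193 = 224;  s_194 = 58;  s_195 = 101
  s_196 = 20;  s_197 = 5;  s_198 = 175;  s_199 = 76;  s_200 = 98;  s_201 = 68
  s_202 = 61;  s_203 = 78;  s_204 = 41;  s_205 = 255;  s_206 = 234;  s_207 = 96
  s_208 = 194;  s_209 = 21;  s_210 = 196;  s_211 = 93;  s_212 = 247;  s_213 = 52
  s_214 = 194;  s_215 = 92;  s_216 = 141;  s_217 = 30;  s_218 = 209;  s_219 = 87
  s_220 = 2;  s_221 = 224;  s_222 = 202;  s_223 = 133;  s_224 = 180;  s_225 = 117
  s_226 = 63;  s_227 = 92;  s_228 = 34;  s_229 = 244;  s_230 = 29;  s_231 = 174
  s_232 = 185;  s_233 = 175;  s_234 = 218;  s_235 = 96;  s_236 = 82;  s_237 = 181
  s_238 = 228;  s_239 = 77;  s_240 = 135;  s_241 = 196;  s_242 = 130;  s_243 = 12
  s_244 = 237;  s_245 = 254;  s_246 = 225;  s_247 = 7;  s_248 = 114;  s_249 = 224
  s_250 = 90;  s_251 = 165;  s_252 = 84;  s_253 = 229;  s_254 = 207;  s_255 = 108
  s_256 = 226;  s_257 = 164;  s_258 = 253;  s_259 = 14;  s_260 = 73;  s_261 = 95
  s_262 = 202;  s_263 = 96;  s_264 = 226;  s_265 = 85;  s_266 = 4;  s_267 = 61
  s_268 = 23;  s_269 = 84;  s_270 = 66;  s_271 = 188;  s_272 = 77;  s_273 = 222
  s_274 = 241;  s_275 = 183;  s_276 = 226;  s_277 = 224;  s_278 = 234;  s_279 = 197
  s_280 = 244;  s_281 = 85;  s_282 = 95;  s_283 = 124;  s_284 = 162;  s_285 = 84
  s_286 = 221;  s_287 = 110;  s_288 = 217;  s_289 = 15;  s_290 = 186;  s_291 = 96
  s_292 = 114;  s_293 = 245;  s_294 = 36;  s_295 = 45;  s_296 = 167;  s_297 = 228
  s_298 = 2;  s_299 = 108;  s_300 = 173;  s_301 = 190;  s_302 = 1;  s_303 = 103
  s_304 = 82;  s_305 = 224;  s_306 = 122;  s_307 = 229;  s_308 = 148;  s_309 = 197
  s_310 = 239;  s_311 = 140;  s_312 = 98;  s_313 = 4;  s_314 = 189;  s_315 = 206
  s_316 = 105;  s_317 = 191;  s_318 = 170;  s_319 = 96;  s_320 = 2;  s_321 = 149
  s_322 = 68;  s_323 = 29;  s_324 = 55;  s_325 = 116;  s_326 = 194;  s_327 = 28
  s_328 = 13;  s_329 = 158;  s_330 = 17;  s_331 = 23;  s_332 = 194;  s_333 = 224
  s_334 = 10;  s_335 = 5;  s_336 = 52;  s_337 = 53;  s_338 = 127;  s_339 = 156
  s_340 = 34;  s_341 = 180;  s_342 = 157;  s_343 = 46;  s_344 = 249;  s_345 = 111
  s_346 = 154;  s_347 = 96;  s_348 = 146;  s_349 = 53;  s_350 = 100;  s_351 = 13
  s_352 = 199;  s_353 = 4;  s_354 = 130;  s_355 = 204;  s_356 = 109;  s_357 = 126
  s_358 = 33;  s_359 = 199;  s_360 = 50;  s_361 = 224;  s_362 = 154;  s_363 = 37
  s_364 = 212;  s_365 = 165;  s_366 = 15;  s_367 = 172;  s_368 = 226;  s_369 = 100
  s_370 = 125;  s_371 = 142;  s_372 = 137;  s_373 = 31;  s_374 = 138;  s_375 = 96
  s_376 = 34;  s_377 = 213;  s_378 = 132;  s_379 = 253;  s_380 = 87;  s_381 = 148
  s_382 = 66;  s_383 = 124;  s_384 = 205;  s_385 = 94;  s_386 = 49;  s_387 = 119
  s_388 = 162;  s_389 = 224;  s_390 = 42;  s_391 = 69;  s_392 = 116;  s_393 = 21
  s_394 = 159;  s_395 = 188;  s_396 = 162;  s_397 = 20;  s_398 = 93;  s_399 = 238
  s_400 = 25
s_401 = 148·25 + 239·238 + 233·93 + 173·20 = 207
s_402 = 148·207 + 239·25 + 233·238 + 173·93 = 122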